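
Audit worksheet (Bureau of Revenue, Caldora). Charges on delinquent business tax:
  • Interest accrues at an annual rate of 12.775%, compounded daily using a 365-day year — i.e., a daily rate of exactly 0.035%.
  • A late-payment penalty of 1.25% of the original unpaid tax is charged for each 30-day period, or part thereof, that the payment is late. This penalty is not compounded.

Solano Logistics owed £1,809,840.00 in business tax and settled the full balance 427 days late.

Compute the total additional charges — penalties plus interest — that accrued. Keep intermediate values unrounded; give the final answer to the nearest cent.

£631,027.95

Penalty periods: ⌈427/30⌉ = 15; penalty = 15 × 1.25% × £1,809,840.00 = £339,345.00
Interest: £1,809,840.00 × ((1 + 0.00035)^427 − 1) = £1,809,840.00 × 0.16116505… = £291,682.9495…
Penalties + interest = £339,345.0000 + £291,682.9495… = £631,027.95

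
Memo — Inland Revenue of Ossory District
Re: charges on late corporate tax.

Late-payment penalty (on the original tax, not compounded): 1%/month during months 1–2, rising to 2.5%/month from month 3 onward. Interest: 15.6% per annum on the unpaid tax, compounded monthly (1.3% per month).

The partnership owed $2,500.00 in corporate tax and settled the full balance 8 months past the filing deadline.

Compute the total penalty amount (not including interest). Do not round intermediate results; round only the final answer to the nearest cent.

$425.00

Penalty, months 1–2: 2 × 1% × $2,500.00 = $50.00
Penalty, months 3–8: 6 × 2.5% × $2,500.00 = $375.00
Total penalty = $50.00 + $375.00 = $425.00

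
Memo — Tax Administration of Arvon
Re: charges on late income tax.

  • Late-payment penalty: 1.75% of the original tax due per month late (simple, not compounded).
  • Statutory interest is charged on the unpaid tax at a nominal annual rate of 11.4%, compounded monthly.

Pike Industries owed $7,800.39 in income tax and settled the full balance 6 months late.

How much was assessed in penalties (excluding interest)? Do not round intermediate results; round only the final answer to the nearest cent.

Late-payment penalty = 1.75% × $7,800.39 × 6 mo = $819.04…

$819.04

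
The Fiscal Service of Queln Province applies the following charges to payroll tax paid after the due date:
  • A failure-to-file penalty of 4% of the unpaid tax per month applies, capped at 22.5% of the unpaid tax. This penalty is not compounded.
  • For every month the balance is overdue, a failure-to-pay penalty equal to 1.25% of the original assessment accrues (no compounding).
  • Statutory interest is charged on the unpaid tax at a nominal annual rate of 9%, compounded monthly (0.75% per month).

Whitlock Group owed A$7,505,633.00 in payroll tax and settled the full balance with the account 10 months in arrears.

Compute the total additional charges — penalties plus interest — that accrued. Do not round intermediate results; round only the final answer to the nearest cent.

Failure-to-file: 10 × 4% × A$7,505,633.00 = A$3,002,253.20, capped at 22.5% × A$7,505,633.00 = A$1,688,767.43…
Failure-to-pay penalty = 1.25% × A$7,505,633.00 × 10 mo = A$938,204.13…
Interest: A$7,505,633.00 × ((1 + 0.0075)^10 − 1) = A$7,505,633.00 × 0.0775825… = A$582,306.1135…
Penalties + interest = A$2,626,971.5500 + A$582,306.1135… = A$3,209,277.66

A$3,209,277.66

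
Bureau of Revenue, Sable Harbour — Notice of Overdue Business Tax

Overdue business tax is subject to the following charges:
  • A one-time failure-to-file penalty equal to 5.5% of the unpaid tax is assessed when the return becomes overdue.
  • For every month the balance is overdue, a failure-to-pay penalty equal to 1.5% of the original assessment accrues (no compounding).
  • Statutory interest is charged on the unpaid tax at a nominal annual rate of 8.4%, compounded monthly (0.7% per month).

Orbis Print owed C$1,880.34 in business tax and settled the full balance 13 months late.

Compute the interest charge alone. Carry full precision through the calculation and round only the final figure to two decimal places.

C$178.49

Interest: C$1,880.34 × ((1 + 0.007)^13 − 1) = C$1,880.34 × 0.0949218… = C$178.4853…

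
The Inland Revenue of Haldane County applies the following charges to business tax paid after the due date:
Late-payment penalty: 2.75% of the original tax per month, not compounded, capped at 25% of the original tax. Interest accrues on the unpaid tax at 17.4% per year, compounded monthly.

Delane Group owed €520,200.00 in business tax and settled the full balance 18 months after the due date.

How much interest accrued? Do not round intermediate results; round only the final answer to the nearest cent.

Interest (17.4%/yr ÷ 12 = 1.45%/month): €520,200.00 × ((1 + 0.0145)^18 − 1) = €153,873.5288…

€153,873.53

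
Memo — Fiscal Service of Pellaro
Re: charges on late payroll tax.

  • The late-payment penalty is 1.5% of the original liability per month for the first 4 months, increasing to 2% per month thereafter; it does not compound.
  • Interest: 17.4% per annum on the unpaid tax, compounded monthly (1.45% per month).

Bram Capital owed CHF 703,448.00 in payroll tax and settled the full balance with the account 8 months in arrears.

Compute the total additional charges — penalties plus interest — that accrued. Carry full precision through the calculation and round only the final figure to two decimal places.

Penalty, months 1–4: 4 × 1.5% × CHF 703,448.00 = CHF 42,206.88
Penalty, months 5–8: 4 × 2% × CHF 703,448.00 = CHF 56,275.84
Interest: CHF 703,448.00 × ((1 + 0.0145)^8 − 1) = CHF 703,448.00 × 0.1220609… = CHF 85,863.4633…
Penalties + interest = CHF 98,482.7200 + CHF 85,863.4633… = CHF 184,346.18

CHF 184,346.18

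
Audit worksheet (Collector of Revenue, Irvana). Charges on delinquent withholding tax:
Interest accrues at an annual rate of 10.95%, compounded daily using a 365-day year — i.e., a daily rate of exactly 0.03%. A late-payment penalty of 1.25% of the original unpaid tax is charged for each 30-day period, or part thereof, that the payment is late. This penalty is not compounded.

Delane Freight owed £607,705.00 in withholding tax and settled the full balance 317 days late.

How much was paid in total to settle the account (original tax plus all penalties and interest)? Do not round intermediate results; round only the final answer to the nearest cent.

£751,884.92

Penalty periods: ⌈317/30⌉ = 11; penalty = 11 × 1.25% × £607,705.00 = £83,559.44…
Interest: £607,705.00 × ((1 + 0.0003)^317 − 1) = £607,705.00 × 0.09975314… = £60,620.4829…
Total = £607,705.00 + £83,559.4375 + £60,620.4829… = £751,884.92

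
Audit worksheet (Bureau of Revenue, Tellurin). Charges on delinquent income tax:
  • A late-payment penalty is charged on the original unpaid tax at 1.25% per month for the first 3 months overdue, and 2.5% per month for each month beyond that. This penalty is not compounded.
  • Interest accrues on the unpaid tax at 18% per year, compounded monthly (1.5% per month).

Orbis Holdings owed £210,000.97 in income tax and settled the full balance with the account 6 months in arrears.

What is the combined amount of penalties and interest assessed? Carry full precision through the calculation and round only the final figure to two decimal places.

Penalty, months 1–3: 3 × 1.25% × £210,000.97 = £7,875.04…
Penalty, months 4–6: 3 × 2.5% × £210,000.97 = £15,750.07…
Interest: £210,000.97 × ((1 + 0.015)^6 − 1) = £210,000.97 × 0.0934433… = £19,623.1761…
Penalties + interest = £23,625.1091… + £19,623.1761… = £43,248.29

£43,248.29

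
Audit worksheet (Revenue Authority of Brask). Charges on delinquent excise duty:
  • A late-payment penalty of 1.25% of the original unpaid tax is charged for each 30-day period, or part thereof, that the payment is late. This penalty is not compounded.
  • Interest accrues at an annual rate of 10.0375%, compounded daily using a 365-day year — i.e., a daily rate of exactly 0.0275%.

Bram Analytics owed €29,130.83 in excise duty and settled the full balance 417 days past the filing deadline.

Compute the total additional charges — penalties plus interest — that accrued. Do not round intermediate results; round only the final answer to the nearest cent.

Penalty periods: ⌈417/30⌉ = 14; penalty = 14 × 1.25% × €29,130.83 = €5,097.90…
Interest: €29,130.83 × ((1 + 0.000275)^417 − 1) = €29,130.83 × 0.12149121… = €3,539.1397…
Penalties + interest = €5,097.8953… + €3,539.1397… = €8,637.03

€8,637.03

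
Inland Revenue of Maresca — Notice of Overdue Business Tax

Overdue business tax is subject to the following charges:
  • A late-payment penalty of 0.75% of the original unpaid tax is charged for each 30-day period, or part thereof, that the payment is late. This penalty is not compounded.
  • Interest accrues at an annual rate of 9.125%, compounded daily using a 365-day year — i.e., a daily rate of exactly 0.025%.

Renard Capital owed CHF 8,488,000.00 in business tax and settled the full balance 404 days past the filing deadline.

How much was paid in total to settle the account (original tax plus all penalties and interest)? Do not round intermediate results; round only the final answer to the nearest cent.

CHF 10,281,197.61

Penalty periods: ⌈404/30⌉ = 14; penalty = 14 × 0.75% × CHF 8,488,000.00 = CHF 891,240.00
Interest: CHF 8,488,000.00 × ((1 + 0.00025)^404 − 1) = CHF 8,488,000.00 × 0.10626268… = CHF 901,957.6061…
Total = CHF 8,488,000.00 + CHF 891,240.0000 + CHF 901,957.6061… = CHF 10,281,197.61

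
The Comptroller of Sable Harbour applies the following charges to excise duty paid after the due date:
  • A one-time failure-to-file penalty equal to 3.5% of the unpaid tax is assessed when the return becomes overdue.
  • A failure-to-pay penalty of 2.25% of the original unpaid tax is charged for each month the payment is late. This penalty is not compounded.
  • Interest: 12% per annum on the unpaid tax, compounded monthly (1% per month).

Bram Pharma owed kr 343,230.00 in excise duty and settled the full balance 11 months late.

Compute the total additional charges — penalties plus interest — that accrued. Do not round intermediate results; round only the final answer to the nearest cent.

Failure-to-file penalty: 3.5% × kr 343,230.00 = kr 12,013.05
Failure-to-pay penalty: 11 × 2.25% × kr 343,230.00 = kr 84,949.43…
Interest: kr 343,230.00 × ((1 + 0.01)^11 − 1) = kr 343,230.00 × 0.1156683… = kr 39,700.8466…
Penalties + interest = kr 96,962.4750 + kr 39,700.8466… = kr 136,663.32

kr 136,663.32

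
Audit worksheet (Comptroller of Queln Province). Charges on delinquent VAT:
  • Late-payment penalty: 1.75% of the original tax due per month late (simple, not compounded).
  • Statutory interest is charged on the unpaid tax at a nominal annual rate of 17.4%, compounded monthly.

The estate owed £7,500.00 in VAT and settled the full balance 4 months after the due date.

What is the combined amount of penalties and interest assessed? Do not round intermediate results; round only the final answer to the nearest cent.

Late-payment penalty: 4 × 1.75% × £7,500.00 = £525.00
Interest (17.4%/yr ÷ 12 = 1.45%/month): £7,500.00 × ((1 + 0.0145)^4 − 1) = £444.5530…
Penalties + interest = £525.0000 + £444.5530… = £969.55

£969.55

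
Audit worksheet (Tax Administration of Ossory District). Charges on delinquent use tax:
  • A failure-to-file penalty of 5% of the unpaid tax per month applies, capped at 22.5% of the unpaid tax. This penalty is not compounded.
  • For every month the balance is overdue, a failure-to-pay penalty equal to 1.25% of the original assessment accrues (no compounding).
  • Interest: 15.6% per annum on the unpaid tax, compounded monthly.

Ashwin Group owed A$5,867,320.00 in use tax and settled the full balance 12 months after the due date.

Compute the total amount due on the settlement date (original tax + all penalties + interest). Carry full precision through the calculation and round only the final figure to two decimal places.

A$9,051,231.62

Failure-to-file: 12 × 5% × A$5,867,320.00 = A$3,520,392.00, capped at 22.5% × A$5,867,320.00 = A$1,320,147.00
Failure-to-pay penalty: 12 × 1.25% × A$5,867,320.00 = A$880,098.00
Interest (15.6%/yr ÷ 12 = 1.3%/month): A$5,867,320.00 × ((1 + 0.013)^12 − 1) = A$983,666.6199…
Total = A$5,867,320.00 + A$2,200,245.0000 + A$983,666.6199… = A$9,051,231.62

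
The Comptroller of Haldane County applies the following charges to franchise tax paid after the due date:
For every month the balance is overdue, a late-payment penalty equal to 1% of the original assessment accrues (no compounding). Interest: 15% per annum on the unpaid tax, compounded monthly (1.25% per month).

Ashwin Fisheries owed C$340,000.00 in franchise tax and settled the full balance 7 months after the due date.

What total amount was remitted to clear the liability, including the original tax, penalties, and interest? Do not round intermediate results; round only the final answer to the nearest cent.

C$394,689.16

Late-payment penalty = 1% × C$340,000.00 × 7 mo = C$23,800.00
Interest: C$340,000.00 × ((1 + 0.0125)^7 − 1) = C$340,000.00 × 0.0908505… = C$30,889.1599…
Total = C$340,000.00 + C$23,800.0000 + C$30,889.1599… = C$394,689.16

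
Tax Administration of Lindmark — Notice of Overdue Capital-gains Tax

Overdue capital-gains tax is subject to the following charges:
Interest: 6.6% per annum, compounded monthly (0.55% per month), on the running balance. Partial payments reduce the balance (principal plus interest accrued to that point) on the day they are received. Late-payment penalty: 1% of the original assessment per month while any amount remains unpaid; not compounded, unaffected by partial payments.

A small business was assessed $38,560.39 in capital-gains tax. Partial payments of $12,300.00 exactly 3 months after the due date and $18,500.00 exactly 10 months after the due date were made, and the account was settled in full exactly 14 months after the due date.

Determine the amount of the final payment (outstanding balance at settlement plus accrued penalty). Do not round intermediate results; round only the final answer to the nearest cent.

Balance at month 3: $38,560.3900 × (1 + 0.0055)^3 = $39,200.1422…
After $12,300.00 payment: $39,200.1422… − $12,300.00 = $26,900.1422…
Balance at month 10: $26,900.1422… × (1 + 0.0055)^7 = $27,953.0435…
After $18,500.00 payment: $27,953.0435… − $18,500.00 = $9,453.0435…
Balance at month 14: $9,453.0435… × (1 + 0.0055)^4 = $9,662.7325…
Penalty: 14 × 1% × $38,560.39 = $5,398.45…
Final settlement = outstanding balance + penalty = $9,662.7325… + $5,398.45… = $15,061.19

$15,061.19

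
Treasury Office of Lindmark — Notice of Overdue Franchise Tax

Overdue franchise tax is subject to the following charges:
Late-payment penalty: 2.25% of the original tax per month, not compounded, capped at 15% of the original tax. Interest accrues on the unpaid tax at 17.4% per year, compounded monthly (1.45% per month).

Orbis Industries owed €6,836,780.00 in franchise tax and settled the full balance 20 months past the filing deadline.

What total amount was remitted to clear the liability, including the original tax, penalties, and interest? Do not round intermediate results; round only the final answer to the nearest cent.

Penalty (uncapped): 20 × 2.25% × €6,836,780.00 = €3,076,551.00; cap = 15% × €6,836,780.00 = €1,025,517.00 → penalty = €1,025,517.00
Interest: €6,836,780.00 × ((1 + 0.0145)^20 − 1) = €6,836,780.00 × 0.3336474… = €2,281,073.9713…
Total = €6,836,780.00 + €1,025,517.0000 + €2,281,073.9713… = €10,143,370.97

€10,143,370.97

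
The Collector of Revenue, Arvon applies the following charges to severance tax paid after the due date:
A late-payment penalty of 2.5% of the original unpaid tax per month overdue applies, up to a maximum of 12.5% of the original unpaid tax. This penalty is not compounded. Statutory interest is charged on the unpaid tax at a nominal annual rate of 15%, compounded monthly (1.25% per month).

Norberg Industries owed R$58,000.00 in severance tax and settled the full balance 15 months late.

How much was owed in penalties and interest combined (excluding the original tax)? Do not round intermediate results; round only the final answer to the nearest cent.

R$19,130.09

Penalty (uncapped): 15 × 2.5% × R$58,000.00 = R$21,750.00; cap = 12.5% × R$58,000.00 = R$7,250.00 → penalty = R$7,250.00
Interest: R$58,000.00 × ((1 + 0.0125)^15 − 1) = R$58,000.00 × 0.2048292… = R$11,880.0926…
Penalties + interest = R$7,250.0000 + R$11,880.0926… = R$19,130.09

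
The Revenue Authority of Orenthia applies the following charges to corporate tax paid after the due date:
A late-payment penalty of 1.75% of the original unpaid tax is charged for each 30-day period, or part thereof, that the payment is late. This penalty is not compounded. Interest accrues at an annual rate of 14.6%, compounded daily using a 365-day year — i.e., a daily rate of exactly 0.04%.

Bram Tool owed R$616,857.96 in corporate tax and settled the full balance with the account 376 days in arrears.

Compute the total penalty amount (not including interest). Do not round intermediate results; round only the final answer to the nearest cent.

Penalty periods: ⌈376/30⌉ = 13; penalty = 13 × 1.75% × R$616,857.96 = R$140,335.19…

R$140,335.19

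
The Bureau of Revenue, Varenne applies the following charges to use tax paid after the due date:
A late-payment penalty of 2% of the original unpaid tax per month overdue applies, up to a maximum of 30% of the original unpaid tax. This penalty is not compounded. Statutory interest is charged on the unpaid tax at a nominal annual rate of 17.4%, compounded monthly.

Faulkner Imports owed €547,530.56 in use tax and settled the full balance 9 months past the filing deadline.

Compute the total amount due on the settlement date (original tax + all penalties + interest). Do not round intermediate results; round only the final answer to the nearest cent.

€721,826.37

Penalty: 9 × 2% × €547,530.56 = €98,555.50… (below the 30% cap of €164,259.17…)
Interest (17.4%/yr ÷ 12 = 1.45%/month): €547,530.56 × ((1 + 0.0145)^9 − 1) = €75,740.3053…
Total = €547,530.56 + €98,555.5008 + €75,740.3053… = €721,826.37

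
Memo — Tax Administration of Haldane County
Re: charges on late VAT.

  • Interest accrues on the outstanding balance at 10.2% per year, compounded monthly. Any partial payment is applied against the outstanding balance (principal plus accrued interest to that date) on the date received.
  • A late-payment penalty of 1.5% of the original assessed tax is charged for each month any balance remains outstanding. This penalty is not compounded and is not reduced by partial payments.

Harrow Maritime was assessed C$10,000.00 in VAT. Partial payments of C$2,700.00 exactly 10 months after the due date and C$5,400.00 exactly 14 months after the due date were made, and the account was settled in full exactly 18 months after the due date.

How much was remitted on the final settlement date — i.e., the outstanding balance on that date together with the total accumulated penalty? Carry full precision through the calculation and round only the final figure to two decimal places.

C$5,870.61

Monthly rate = 10.2% ÷ 12 = 0.85%
Balance at month 10: C$10,000.0000 × (1 + 0.0085)^10 = C$10,883.2605…
After C$2,700.00 payment: C$10,883.2605… − C$2,700.00 = C$8,183.2605…
Balance at month 14: C$8,183.2605… × (1 + 0.0085)^4 = C$8,465.0590…
After C$5,400.00 payment: C$8,465.0590… − C$5,400.00 = C$3,065.0590…
Balance at month 18: C$3,065.0590… × (1 + 0.0085)^4 = C$3,170.6072…
Penalty: 18 × 1.5% × C$10,000.00 = C$2,700.00
Final settlement = outstanding balance + penalty = C$3,170.6072… + C$2,700.00 = C$5,870.61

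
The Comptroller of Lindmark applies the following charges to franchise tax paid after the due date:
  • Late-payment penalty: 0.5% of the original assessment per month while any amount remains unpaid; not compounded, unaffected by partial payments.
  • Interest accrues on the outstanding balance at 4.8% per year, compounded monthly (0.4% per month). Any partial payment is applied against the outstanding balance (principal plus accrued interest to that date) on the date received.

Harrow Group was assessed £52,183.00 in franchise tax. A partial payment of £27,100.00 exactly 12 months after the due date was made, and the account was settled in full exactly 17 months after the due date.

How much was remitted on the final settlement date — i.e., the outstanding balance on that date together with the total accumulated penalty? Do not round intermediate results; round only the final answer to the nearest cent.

Balance at month 12: £52,183.0000 × (1 + 0.004)^12 = £54,743.6306…
After £27,100.00 payment: £54,743.6306… − £27,100.00 = £27,643.6306…
Balance at month 17: £27,643.6306… × (1 + 0.004)^5 = £28,200.9440…
Penalty: 17 × 0.5% × £52,183.00 = £4,435.56…
Final settlement = outstanding balance + penalty = £28,200.9440… + £4,435.56… = £32,636.50

£32,636.50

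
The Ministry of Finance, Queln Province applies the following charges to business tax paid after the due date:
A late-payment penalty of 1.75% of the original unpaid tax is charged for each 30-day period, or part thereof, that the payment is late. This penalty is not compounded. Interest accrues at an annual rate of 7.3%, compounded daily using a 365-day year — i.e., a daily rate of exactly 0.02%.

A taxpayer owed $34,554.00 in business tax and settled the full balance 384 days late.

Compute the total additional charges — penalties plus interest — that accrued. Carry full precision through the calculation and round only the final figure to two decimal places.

Penalty periods: ⌈384/30⌉ = 13; penalty = 13 × 1.75% × $34,554.00 = $7,861.04…
Interest: $34,554.00 × ((1 + 0.0002)^384 − 1) = $34,554.00 × 0.07981780… = $2,758.0242…
Penalties + interest = $7,861.0350 + $2,758.0242… = $10,619.06

$10,619.06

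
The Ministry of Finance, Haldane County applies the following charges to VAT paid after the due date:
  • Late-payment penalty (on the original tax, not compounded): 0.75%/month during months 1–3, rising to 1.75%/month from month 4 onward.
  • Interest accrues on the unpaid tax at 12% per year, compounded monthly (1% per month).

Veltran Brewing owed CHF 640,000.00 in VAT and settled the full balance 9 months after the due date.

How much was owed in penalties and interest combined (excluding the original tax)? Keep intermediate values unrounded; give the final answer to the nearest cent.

Penalty, months 1–3: 3 × 0.75% × CHF 640,000.00 = CHF 14,400.00
Penalty, months 4–9: 6 × 1.75% × CHF 640,000.00 = CHF 67,200.00
Interest: CHF 640,000.00 × ((1 + 0.01)^9 − 1) = CHF 640,000.00 × 0.0936853… = CHF 59,958.5745…
Penalties + interest = CHF 81,600.0000 + CHF 59,958.5745… = CHF 141,558.57

CHF 141,558.57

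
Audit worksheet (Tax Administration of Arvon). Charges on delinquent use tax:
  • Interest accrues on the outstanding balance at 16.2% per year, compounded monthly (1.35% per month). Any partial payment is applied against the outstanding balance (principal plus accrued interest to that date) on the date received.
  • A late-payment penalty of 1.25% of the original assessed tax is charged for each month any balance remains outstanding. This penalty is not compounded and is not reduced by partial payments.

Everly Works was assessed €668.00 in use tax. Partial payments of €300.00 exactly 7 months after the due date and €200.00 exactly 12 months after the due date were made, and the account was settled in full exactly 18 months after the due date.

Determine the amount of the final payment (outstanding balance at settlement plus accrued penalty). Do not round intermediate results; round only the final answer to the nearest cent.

Balance at month 7: €668.0000 × (1 + 0.0135)^7 = €733.7409…
After €300.00 payment: €733.7409… − €300.00 = €433.7409…
Balance at month 12: €433.7409… × (1 + 0.0135)^5 = €463.8197…
After €200.00 payment: €463.8197… − €200.00 = €263.8197…
Balance at month 18: €263.8197… × (1 + 0.0135)^6 = €285.9234…
Penalty: 18 × 1.25% × €668.00 = €150.30
Final settlement = outstanding balance + penalty = €285.9234… + €150.30 = €436.22

€436.22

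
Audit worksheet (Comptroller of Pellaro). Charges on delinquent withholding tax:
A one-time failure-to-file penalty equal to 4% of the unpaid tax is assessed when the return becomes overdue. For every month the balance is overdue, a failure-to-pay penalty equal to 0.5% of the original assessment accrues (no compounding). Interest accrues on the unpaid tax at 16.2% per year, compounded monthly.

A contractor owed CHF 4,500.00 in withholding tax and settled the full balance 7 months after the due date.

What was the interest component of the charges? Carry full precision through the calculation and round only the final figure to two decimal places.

Interest (16.2%/yr ÷ 12 = 1.35%/month): CHF 4,500.00 × ((1 + 0.0135)^7 − 1) = CHF 442.8654…

CHF 442.87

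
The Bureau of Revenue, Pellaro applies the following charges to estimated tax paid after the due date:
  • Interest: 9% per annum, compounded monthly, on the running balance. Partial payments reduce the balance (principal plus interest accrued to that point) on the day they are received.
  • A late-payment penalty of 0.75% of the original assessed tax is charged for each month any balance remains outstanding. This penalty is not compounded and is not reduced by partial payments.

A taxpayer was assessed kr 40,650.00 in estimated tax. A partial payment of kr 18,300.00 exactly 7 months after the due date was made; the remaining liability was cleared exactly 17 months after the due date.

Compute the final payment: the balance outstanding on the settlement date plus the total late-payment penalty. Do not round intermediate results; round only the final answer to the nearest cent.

kr 31,618.94

Monthly rate = 9% ÷ 12 = 0.75%
Balance at month 7: kr 40,650.0000 × (1 + 0.0075)^7 = kr 42,832.7476…
After kr 18,300.00 payment: kr 42,832.7476… − kr 18,300.00 = kr 24,532.7476…
Balance at month 17: kr 24,532.7476… × (1 + 0.0075)^10 = kr 26,436.0606…
Penalty: 17 × 0.75% × kr 40,650.00 = kr 5,182.88…
Final settlement = outstanding balance + penalty = kr 26,436.0606… + kr 5,182.88… = kr 31,618.94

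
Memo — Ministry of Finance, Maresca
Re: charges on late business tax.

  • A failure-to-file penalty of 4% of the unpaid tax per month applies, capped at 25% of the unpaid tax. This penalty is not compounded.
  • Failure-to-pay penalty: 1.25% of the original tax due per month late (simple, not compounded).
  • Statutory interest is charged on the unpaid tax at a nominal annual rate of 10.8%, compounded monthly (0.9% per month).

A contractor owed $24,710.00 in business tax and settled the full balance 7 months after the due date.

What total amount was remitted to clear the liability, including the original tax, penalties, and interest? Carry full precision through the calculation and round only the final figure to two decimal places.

Failure-to-file: 7 × 4% × $24,710.00 = $6,918.80, capped at 25% × $24,710.00 = $6,177.50
Failure-to-pay penalty: 7 × 1.25% × $24,710.00 = $2,162.13…
Interest: $24,710.00 × ((1 + 0.009)^7 − 1) = $24,710.00 × 0.0647267… = $1,599.3979…
Total = $24,710.00 + $8,339.6250 + $1,599.3979… = $34,649.02

$34,649.02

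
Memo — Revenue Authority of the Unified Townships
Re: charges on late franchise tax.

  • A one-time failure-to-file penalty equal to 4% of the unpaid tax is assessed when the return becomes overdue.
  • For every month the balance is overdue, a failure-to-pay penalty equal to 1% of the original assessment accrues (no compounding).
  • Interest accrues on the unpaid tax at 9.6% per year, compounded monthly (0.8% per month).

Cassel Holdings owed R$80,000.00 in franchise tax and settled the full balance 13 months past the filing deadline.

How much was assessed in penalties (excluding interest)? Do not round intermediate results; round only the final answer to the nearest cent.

Failure-to-file penalty: 4% × R$80,000.00 = R$3,200.00
Failure-to-pay penalty = 1% × R$80,000.00 × 13 mo = R$10,400.00
Total penalty = R$3,200.00 + R$10,400.00 = R$13,600.00

R$13,600.00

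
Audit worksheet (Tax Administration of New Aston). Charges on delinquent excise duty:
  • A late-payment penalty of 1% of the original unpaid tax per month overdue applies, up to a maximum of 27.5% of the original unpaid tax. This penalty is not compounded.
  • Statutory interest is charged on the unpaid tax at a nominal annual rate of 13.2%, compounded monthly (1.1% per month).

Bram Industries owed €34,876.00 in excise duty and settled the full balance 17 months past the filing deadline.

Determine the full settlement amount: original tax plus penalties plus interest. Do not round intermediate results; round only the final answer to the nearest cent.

€47,933.47

Penalty: 17 × 1% × €34,876.00 = €5,928.92 (below the 27.5% cap of €9,590.90)
Interest: €34,876.00 × ((1 + 0.011)^17 − 1) = €34,876.00 × 0.2043969… = €7,128.5478…
Total = €34,876.00 + €5,928.9200 + €7,128.5478… = €47,933.47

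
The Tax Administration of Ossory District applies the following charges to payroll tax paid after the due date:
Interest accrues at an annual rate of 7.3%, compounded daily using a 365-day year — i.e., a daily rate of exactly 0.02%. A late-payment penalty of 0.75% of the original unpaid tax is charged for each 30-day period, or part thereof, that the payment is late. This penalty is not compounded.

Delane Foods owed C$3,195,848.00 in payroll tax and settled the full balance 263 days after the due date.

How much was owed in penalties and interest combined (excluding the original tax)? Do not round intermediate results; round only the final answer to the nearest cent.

C$388,303.25

Penalty periods: ⌈263/30⌉ = 9; penalty = 9 × 0.75% × C$3,195,848.00 = C$215,719.74
Interest: C$3,195,848.00 × ((1 + 0.0002)^263 − 1) = C$3,195,848.00 × 0.05400241… = C$172,583.5077…
Penalties + interest = C$215,719.7400 + C$172,583.5077… = C$388,303.25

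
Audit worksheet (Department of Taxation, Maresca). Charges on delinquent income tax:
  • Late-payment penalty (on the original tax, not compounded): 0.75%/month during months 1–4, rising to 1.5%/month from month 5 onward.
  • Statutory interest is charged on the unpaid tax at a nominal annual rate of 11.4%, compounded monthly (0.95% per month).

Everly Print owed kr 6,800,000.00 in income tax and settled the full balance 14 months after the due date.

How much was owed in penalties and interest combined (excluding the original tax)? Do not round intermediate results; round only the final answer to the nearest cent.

kr 2,186,425.38

Penalty, months 1–4: 4 × 0.75% × kr 6,800,000.00 = kr 204,000.00
Penalty, months 5–14: 10 × 1.5% × kr 6,800,000.00 = kr 1,020,000.00
Interest: kr 6,800,000.00 × ((1 + 0.0095)^14 − 1) = kr 6,800,000.00 × 0.1415331… = kr 962,425.3850…
Penalties + interest = kr 1,224,000.0000 + kr 962,425.3850… = kr 2,186,425.38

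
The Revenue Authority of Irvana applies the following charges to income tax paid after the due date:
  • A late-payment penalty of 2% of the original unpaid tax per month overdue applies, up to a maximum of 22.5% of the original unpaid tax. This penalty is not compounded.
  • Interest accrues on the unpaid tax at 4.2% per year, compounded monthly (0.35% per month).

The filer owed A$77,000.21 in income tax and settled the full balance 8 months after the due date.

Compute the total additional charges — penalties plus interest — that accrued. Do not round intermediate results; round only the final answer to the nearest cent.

A$14,502.64

Penalty: 8 × 2% × A$77,000.21 = A$12,320.03… (below the 22.5% cap of A$17,325.05…)
Interest: A$77,000.21 × ((1 + 0.0035)^8 − 1) = A$77,000.21 × 0.0283454… = A$2,182.6026…
Penalties + interest = A$12,320.0336 + A$2,182.6026… = A$14,502.64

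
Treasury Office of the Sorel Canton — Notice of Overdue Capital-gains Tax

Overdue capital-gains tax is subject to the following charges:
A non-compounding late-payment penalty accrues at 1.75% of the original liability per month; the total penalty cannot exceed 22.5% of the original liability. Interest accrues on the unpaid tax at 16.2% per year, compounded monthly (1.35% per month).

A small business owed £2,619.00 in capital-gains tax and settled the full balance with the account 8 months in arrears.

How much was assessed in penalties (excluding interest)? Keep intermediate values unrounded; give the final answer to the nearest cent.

Penalty: 8 × 1.75% × £2,619.00 = £366.66 (below the 22.5% cap of £589.28…)

£366.66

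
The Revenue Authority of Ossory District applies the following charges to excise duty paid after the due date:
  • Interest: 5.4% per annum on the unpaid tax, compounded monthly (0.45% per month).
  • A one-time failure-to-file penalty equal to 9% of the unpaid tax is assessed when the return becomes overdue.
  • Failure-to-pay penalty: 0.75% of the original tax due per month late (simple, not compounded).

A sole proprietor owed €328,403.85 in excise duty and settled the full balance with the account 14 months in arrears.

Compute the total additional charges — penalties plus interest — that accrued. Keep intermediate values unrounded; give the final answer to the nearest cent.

€85,344.39

Failure-to-file penalty: 9% × €328,403.85 = €29,556.35…
Failure-to-pay penalty: 14 × 0.75% × €328,403.85 = €34,482.40…
Interest: €328,403.85 × ((1 + 0.0045)^14 − 1) = €328,403.85 × 0.0648763… = €21,305.6378…
Penalties + interest = €64,038.7508… + €21,305.6378… = €85,344.39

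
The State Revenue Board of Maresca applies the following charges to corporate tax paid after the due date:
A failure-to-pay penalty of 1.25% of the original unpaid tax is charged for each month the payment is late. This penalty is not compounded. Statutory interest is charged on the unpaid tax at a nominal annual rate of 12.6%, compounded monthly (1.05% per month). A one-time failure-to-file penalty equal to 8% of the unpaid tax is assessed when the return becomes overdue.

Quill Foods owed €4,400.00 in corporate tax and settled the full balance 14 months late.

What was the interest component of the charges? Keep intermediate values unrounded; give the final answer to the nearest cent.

Interest: €4,400.00 × ((1 + 0.0105)^14 − 1) = €4,400.00 × 0.1574666… = €692.8528…

€692.85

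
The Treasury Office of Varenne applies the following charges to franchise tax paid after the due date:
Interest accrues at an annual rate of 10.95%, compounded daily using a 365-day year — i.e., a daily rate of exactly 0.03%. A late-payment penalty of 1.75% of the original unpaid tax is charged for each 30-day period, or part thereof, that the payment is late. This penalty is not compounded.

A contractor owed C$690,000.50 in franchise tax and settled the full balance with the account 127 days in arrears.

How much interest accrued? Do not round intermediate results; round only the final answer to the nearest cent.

Interest: C$690,000.50 × ((1 + 0.0003)^127 − 1) = C$690,000.50 × 0.03882918… = C$26,792.1505…

C$26,792.15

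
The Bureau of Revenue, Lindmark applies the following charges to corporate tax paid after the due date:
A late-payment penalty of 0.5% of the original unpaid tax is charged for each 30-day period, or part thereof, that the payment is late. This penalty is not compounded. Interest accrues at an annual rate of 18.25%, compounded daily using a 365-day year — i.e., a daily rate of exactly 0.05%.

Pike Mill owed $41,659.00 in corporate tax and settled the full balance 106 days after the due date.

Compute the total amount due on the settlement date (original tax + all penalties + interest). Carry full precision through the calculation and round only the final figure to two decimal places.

$44,759.08

Penalty periods: ⌈106/30⌉ = 4; penalty = 4 × 0.5% × $41,659.00 = $833.18
Interest: $41,659.00 × ((1 + 0.0005)^106 − 1) = $41,659.00 × 0.05441568… = $2,266.9028…
Total = $41,659.00 + $833.1800 + $2,266.9028… = $44,759.08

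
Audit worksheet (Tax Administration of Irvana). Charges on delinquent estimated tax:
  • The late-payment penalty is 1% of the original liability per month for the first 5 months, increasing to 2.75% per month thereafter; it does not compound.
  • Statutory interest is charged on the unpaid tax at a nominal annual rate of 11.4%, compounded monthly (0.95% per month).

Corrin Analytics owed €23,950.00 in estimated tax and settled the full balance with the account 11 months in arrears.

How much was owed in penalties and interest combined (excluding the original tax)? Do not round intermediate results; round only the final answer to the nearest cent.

Penalty, months 1–5: 5 × 1% × €23,950.00 = €1,197.50
Penalty, months 6–11: 6 × 2.75% × €23,950.00 = €3,951.75
Interest: €23,950.00 × ((1 + 0.0095)^11 − 1) = €23,950.00 × 0.1096079… = €2,625.1102…
Penalties + interest = €5,149.2500 + €2,625.1102… = €7,774.36

€7,774.36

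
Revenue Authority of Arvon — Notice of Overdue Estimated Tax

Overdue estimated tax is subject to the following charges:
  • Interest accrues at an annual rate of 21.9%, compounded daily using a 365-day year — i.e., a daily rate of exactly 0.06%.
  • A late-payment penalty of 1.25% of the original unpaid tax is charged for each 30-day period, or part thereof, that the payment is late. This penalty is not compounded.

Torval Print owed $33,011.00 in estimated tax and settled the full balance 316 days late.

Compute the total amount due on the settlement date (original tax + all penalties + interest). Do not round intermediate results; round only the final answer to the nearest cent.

$44,439.32

Penalty periods: ⌈316/30⌉ = 11; penalty = 11 × 1.25% × $33,011.00 = $4,539.01…
Interest: $33,011.00 × ((1 + 0.0006)^316 − 1) = $33,011.00 × 0.20869727… = $6,889.3056…
Total = $33,011.00 + $4,539.0125 + $6,889.3056… = $44,439.32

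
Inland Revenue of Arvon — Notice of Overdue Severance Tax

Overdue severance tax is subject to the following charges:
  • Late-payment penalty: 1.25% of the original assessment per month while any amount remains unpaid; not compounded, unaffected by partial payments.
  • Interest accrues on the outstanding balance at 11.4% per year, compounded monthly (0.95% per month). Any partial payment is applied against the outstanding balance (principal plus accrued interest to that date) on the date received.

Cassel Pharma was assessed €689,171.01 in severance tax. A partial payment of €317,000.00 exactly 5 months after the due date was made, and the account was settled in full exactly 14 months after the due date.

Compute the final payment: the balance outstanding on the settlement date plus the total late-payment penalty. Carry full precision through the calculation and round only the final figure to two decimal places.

Balance at month 5: €689,171.0100 × (1 + 0.0095)^5 = €722,534.5467…
After €317,000.00 payment: €722,534.5467… − €317,000.00 = €405,534.5467…
Balance at month 14: €405,534.5467… × (1 + 0.0095)^9 = €441,554.9588…
Penalty: 14 × 1.25% × €689,171.01 = €120,604.93…
Final settlement = outstanding balance + penalty = €441,554.9588… + €120,604.93… = €562,159.89

€562,159.89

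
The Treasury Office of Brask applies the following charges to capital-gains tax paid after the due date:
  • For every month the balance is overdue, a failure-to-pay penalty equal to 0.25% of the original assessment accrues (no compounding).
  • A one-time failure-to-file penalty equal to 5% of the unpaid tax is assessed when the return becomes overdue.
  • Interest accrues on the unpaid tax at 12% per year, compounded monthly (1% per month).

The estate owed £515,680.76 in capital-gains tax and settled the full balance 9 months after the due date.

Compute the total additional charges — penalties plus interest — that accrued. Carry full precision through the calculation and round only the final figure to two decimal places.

£85,698.55

Failure-to-file penalty: 5% × £515,680.76 = £25,784.04…
Failure-to-pay penalty: 9 × 0.25% × £515,680.76 = £11,602.82…
Interest: £515,680.76 × ((1 + 0.01)^9 − 1) = £515,680.76 × 0.0936853… = £48,311.6926…
Penalties + interest = £37,386.8551 + £48,311.6926… = £85,698.55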